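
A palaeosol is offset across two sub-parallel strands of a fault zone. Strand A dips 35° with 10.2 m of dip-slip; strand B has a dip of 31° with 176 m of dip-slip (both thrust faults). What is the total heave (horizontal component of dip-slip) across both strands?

heave_A = 10.2 × cos(35°) = 8.355 m
heave_B = 176 × cos(31°) = 150.9 m
total = 8.355 + 150.9 = 159 m

159 m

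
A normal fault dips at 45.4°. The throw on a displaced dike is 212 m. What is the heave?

heave = throw / tan(dip) = 212 / tan(45.4°) = 209 m

209 m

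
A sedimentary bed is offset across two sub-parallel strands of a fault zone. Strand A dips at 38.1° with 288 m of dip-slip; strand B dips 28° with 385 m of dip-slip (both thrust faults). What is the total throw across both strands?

throw_A = 288 × sin(38.1°) = 177.7 m
throw_B = 385 × sin(28°) = 180.7 m
total = 177.7 + 180.7 = 358 m

358 m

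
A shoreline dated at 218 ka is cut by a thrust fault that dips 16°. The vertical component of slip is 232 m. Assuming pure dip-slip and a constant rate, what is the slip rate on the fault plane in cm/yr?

0.386 cm/yr

dip-slip = throw / sin(dip) = 232 m / sin(16°) = 841.7 m
rate = 841.7 m / 218 ka = 0.00386 m/yr = 0.386 cm/yr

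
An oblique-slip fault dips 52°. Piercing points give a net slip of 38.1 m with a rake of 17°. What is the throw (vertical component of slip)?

8.78 m

dip-slip = net slip × sin(rake) = 38.1 m × sin(17°) = 11.14 m
throw = dip-slip × sin(dip) = 11.14 × sin(52°) = 8.78 m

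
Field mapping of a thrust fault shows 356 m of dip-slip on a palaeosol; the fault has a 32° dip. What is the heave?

heave = dip-slip × cos(dip) = 356 m × cos(32°) = 302 m

302 m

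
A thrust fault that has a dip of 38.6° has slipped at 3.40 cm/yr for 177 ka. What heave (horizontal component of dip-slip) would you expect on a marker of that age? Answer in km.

dip-slip = rate × time = 3.40 cm/yr × 177 ka = 6018 m
heave = dip-slip × cos(dip) = 6018 × cos(38.6°) = 4700 m = 4.70 km

4.70 km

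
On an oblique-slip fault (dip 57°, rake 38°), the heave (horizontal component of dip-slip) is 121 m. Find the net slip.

361 m

dip-slip = heave / cos(dip) = 121 / cos(57°) = 222.2 m
net slip = dip-slip / sin(rake) = 222.2 / sin(38°) = 361 m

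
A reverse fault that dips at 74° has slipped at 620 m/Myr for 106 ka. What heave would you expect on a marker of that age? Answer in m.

dip-slip = rate × time = 620 m/Myr × 106 ka = 65.72 m
heave = dip-slip × cos(dip) = 65.72 × cos(74°) = 18.1 m

18.1 m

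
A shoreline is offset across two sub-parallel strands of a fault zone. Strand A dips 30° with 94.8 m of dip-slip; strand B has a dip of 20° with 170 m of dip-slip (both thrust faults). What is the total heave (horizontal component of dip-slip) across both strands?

242 m

heave_A = 94.8 × cos(30°) = 82.10 m
heave_B = 170 × cos(20°) = 159.7 m
total = 82.10 + 159.7 = 242 m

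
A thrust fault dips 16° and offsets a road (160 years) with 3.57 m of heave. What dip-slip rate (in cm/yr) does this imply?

dip-slip = heave / cos(dip) = 3.57 m / cos(16°) = 3.714 m
rate = 3.714 m / 160 years = 0.0232 m/yr = 2.32 cm/yr

2.32 cm/yr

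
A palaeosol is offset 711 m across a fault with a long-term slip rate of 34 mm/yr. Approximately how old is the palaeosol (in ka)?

20.9 ka

age = offset / rate = 711 m / (34 mm/yr) = 20900 yr = 20.9 ka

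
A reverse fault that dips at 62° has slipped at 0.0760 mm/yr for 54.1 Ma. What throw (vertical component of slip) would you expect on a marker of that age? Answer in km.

3.63 km

dip-slip = rate × time = 0.0760 mm/yr × 54.1 Ma = 4112 m
throw = dip-slip × sin(dip) = 4112 × sin(62°) = 3630 m = 3.63 km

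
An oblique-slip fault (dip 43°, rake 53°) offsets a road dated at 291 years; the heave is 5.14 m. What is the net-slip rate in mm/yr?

30.2 mm/yr

dip-slip = heave / cos(dip) = 5.14 / cos(43°) = 7.028 m
net slip = dip-slip / sin(rake) = 7.028 / sin(53°) = 8.800 m
rate = 8.800 m / 291 years = 0.0302 m/yr = 30.2 mm/yr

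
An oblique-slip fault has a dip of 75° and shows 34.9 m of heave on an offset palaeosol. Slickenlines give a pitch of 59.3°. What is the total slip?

dip-slip = heave / cos(dip) = 34.9 / cos(75°) = 134.8 m
net slip = dip-slip / sin(rake) = 134.8 / sin(59.3°) = 157 m

157 m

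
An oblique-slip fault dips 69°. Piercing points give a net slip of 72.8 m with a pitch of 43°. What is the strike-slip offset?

strike-slip = net slip × cos(rake) = 72.8 m × cos(43°) = 53.2 m

53.2 m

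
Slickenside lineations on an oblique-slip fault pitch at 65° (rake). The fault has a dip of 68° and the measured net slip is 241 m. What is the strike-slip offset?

strike-slip = net slip × cos(rake) = 241 m × cos(65°) = 102 m

102 m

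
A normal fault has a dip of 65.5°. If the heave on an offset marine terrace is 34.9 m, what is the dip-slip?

84.2 m

dip-slip = heave / cos(dip) = 34.9 / cos(65.5°) = 84.2 m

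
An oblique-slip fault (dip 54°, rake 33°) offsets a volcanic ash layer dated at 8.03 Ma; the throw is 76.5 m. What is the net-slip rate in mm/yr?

0.0216 mm/yr

dip-slip = throw / sin(dip) = 76.5 / sin(54°) = 94.56 m
net slip = dip-slip / sin(rake) = 94.56 / sin(33°) = 173.6 m
rate = 173.6 m / 8.03 Ma = 0.0000216 m/yr = 0.0216 mm/yr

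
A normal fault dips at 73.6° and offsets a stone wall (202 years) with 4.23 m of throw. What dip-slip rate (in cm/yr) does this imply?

dip-slip = throw / sin(dip) = 4.23 m / sin(73.6°) = 4.409 m
rate = 4.409 m / 202 years = 0.0218 m/yr = 2.18 cm/yr

2.18 cm/yr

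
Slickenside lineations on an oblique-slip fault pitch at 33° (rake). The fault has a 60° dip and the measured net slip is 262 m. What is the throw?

dip-slip = net slip × sin(rake) = 262 m × sin(33°) = 142.7 m
throw = dip-slip × sin(dip) = 142.7 × sin(60°) = 124 m

124 m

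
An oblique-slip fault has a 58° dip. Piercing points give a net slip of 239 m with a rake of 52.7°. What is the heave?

dip-slip = net slip × sin(rake) = 239 m × sin(52.7°) = 190.1 m
heave = dip-slip × cos(dip) = 190.1 × cos(58°) = 101 m

101 m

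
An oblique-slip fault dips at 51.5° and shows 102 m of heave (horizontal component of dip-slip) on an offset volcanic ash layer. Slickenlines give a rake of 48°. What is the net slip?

220 m

dip-slip = heave / cos(dip) = 102 / cos(51.5°) = 163.9 m
net slip = dip-slip / sin(rake) = 163.9 / sin(48°) = 220 m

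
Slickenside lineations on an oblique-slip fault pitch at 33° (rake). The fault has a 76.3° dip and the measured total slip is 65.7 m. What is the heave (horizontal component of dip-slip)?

dip-slip = net slip × sin(rake) = 65.7 m × sin(33°) = 35.78 m
heave = dip-slip × cos(dip) = 35.78 × cos(76.3°) = 8.47 m

8.47 m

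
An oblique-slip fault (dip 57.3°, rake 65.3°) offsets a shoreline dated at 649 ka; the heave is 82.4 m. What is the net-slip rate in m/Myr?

259 m/Myr

dip-slip = heave / cos(dip) = 82.4 / cos(57.3°) = 152.5 m
net slip = dip-slip / sin(rake) = 152.5 / sin(65.3°) = 167.9 m
rate = 167.9 m / 649 ka = 0.000259 m/yr = 259 m/Myr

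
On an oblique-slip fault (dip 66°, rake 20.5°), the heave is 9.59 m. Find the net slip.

dip-slip = heave / cos(dip) = 9.59 / cos(66°) = 23.58 m
net slip = dip-slip / sin(rake) = 23.58 / sin(20.5°) = 67.3 m

67.3 m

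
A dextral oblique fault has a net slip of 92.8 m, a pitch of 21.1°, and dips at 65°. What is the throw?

dip-slip = net slip × sin(rake) = 92.8 m × sin(21.1°) = 33.41 m
throw = dip-slip × sin(dip) = 33.41 × sin(65°) = 30.3 m

30.3 m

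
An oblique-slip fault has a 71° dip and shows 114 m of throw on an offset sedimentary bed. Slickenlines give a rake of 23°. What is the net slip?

309 m

dip-slip = throw / sin(dip) = 114 / sin(71°) = 120.6 m
net slip = dip-slip / sin(rake) = 120.6 / sin(23°) = 309 m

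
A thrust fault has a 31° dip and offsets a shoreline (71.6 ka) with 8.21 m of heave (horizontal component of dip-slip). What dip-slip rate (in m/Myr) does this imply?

dip-slip = heave / cos(dip) = 8.21 m / cos(31°) = 9.578 m
rate = 9.578 m / 71.6 ka = 0.000134 m/yr = 134 m/Myr

134 m/Myr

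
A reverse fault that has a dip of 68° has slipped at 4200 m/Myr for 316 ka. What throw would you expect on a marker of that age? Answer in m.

1230 m

dip-slip = rate × time = 4200 m/Myr × 316 ka = 1327 m
throw = dip-slip × sin(dip) = 1327 × sin(68°) = 1230 m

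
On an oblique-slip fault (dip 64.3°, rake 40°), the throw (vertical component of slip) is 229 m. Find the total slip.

dip-slip = throw / sin(dip) = 229 / sin(64.3°) = 254.1 m
net slip = dip-slip / sin(rake) = 254.1 / sin(40°) = 395 m

395 m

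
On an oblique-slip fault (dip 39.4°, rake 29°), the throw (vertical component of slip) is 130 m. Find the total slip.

dip-slip = throw / sin(dip) = 130 / sin(39.4°) = 204.8 m
net slip = dip-slip / sin(rake) = 204.8 / sin(29°) = 422 m

422 m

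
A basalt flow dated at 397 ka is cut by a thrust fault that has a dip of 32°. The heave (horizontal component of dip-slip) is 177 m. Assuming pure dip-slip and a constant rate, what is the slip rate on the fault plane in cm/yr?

dip-slip = heave / cos(dip) = 177 m / cos(32°) = 208.7 m
rate = 208.7 m / 397 ka = 0.000526 m/yr = 0.0526 cm/yr

0.0526 cm/yr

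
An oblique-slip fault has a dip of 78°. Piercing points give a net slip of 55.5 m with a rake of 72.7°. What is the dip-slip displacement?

53 m

dip-slip = net slip × sin(rake) = 55.5 m × sin(72.7°) = 53 m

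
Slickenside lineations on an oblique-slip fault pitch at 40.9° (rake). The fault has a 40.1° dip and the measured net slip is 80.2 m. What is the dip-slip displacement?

52.5 m

dip-slip = net slip × sin(rake) = 80.2 m × sin(40.9°) = 52.5 m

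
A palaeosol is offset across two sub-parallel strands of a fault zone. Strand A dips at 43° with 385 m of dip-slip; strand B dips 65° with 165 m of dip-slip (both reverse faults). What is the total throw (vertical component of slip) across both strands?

throw_A = 385 × sin(43°) = 262.6 m
throw_B = 165 × sin(65°) = 149.5 m
total = 262.6 + 149.5 = 412 m

412 m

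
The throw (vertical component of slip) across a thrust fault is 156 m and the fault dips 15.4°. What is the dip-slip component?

dip-slip = throw / sin(dip) = 156 / sin(15.4°) = 587 m

587 m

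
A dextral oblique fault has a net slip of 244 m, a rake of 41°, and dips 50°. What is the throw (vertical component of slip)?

123 m

dip-slip = net slip × sin(rake) = 244 m × sin(41°) = 160.1 m
throw = dip-slip × sin(dip) = 160.1 × sin(50°) = 123 m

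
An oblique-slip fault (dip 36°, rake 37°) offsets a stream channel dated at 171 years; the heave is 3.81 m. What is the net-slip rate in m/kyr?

dip-slip = heave / cos(dip) = 3.81 / cos(36°) = 4.709 m
net slip = dip-slip / sin(rake) = 4.709 / sin(37°) = 7.825 m
rate = 7.825 m / 171 years = 0.0458 m/yr = 45.8 m/kyr

45.8 m/kyr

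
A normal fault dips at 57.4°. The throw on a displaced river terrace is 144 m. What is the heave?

heave = throw / tan(dip) = 144 / tan(57.4°) = 92.1 m

92.1 m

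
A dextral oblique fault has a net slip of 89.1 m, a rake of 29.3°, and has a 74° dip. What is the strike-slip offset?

77.7 m

strike-slip = net slip × cos(rake) = 89.1 m × cos(29.3°) = 77.7 m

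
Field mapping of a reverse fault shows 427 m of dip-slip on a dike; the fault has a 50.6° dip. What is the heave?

271 m

heave = dip-slip × cos(dip) = 427 m × cos(50.6°) = 271 m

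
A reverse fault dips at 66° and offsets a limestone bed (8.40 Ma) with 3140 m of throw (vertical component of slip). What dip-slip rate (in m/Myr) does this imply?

409 m/Myr

dip-slip = throw / sin(dip) = 3140 m / sin(66°) = 3437 m
rate = 3437 m / 8.40 Ma = 0.000409 m/yr = 409 m/Myr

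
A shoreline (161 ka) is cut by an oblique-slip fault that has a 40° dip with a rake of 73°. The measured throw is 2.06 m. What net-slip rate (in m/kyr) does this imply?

0.0208 m/kyr

dip-slip = throw / sin(dip) = 2.06 / sin(40°) = 3.205 m
net slip = dip-slip / sin(rake) = 3.205 / sin(73°) = 3.351 m
rate = 3.351 m / 161 ka = 0.0000208 m/yr = 0.0208 m/kyr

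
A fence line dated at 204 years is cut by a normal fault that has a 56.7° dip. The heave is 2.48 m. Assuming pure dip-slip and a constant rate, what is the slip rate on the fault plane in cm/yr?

dip-slip = heave / cos(dip) = 2.48 m / cos(56.7°) = 4.517 m
rate = 4.517 m / 204 years = 0.0221 m/yr = 2.21 cm/yr

2.21 cm/yr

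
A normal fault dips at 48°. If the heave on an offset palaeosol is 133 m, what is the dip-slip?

dip-slip = heave / cos(dip) = 133 / cos(48°) = 199 m

199 m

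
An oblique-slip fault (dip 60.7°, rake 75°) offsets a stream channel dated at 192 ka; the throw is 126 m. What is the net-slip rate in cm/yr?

dip-slip = throw / sin(dip) = 126 / sin(60.7°) = 144.5 m
net slip = dip-slip / sin(rake) = 144.5 / sin(75°) = 149.6 m
rate = 149.6 m / 192 ka = 0.000779 m/yr = 0.0779 cm/yr

0.0779 cm/yr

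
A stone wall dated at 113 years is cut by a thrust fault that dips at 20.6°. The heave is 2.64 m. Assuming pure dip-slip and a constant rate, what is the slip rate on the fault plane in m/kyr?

dip-slip = heave / cos(dip) = 2.64 m / cos(20.6°) = 2.820 m
rate = 2.820 m / 113 years = 0.0250 m/yr = 25 m/kyr

25 m/kyr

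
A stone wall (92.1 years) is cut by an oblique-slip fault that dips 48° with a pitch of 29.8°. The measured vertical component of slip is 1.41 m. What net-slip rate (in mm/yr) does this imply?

41.5 mm/yr

dip-slip = throw / sin(dip) = 1.41 / sin(48°) = 1.897 m
net slip = dip-slip / sin(rake) = 1.897 / sin(29.8°) = 3.818 m
rate = 3.818 m / 92.1 years = 0.0415 m/yr = 41.5 mm/yr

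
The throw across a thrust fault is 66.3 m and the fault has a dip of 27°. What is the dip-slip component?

dip-slip = throw / sin(dip) = 66.3 / sin(27°) = 146 m

146 m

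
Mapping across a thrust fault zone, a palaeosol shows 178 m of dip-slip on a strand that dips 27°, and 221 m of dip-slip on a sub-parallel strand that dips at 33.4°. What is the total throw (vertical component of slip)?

throw_A = 178 × sin(27°) = 80.81 m
throw_B = 221 × sin(33.4°) = 121.7 m
total = 80.81 + 121.7 = 202 m

202 m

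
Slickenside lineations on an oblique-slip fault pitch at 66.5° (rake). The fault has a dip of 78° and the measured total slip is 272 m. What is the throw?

244 m

dip-slip = net slip × sin(rake) = 272 m × sin(66.5°) = 249.4 m
throw = dip-slip × sin(dip) = 249.4 × sin(78°) = 244 m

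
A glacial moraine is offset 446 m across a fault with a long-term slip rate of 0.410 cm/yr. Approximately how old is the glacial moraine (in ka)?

age = offset / rate = 446 m / (0.410 cm/yr) = 109000 yr = 109 ka

109 ka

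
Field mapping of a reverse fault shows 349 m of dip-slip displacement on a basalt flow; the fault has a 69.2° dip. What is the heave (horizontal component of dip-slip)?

124 m

heave = dip-slip × cos(dip) = 349 m × cos(69.2°) = 124 m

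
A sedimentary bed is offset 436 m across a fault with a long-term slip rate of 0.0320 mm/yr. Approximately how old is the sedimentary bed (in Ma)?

13.6 Ma

age = offset / rate = 436 m / (0.0320 mm/yr) = 1.36e+07 yr = 13.6 Ma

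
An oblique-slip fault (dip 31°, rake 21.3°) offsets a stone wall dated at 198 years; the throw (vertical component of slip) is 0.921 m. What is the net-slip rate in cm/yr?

dip-slip = throw / sin(dip) = 0.921 / sin(31°) = 1.788 m
net slip = dip-slip / sin(rake) = 1.788 / sin(21.3°) = 4.923 m
rate = 4.923 m / 198 years = 0.0249 m/yr = 2.49 cm/yr

2.49 cm/yr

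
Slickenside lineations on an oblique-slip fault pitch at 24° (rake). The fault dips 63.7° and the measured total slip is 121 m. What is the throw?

dip-slip = net slip × sin(rake) = 121 m × sin(24°) = 49.22 m
throw = dip-slip × sin(dip) = 49.22 × sin(63.7°) = 44.1 m

44.1 m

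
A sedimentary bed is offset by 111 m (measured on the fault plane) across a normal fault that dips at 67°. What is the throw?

throw = dip-slip × sin(dip) = 111 m × sin(67°) = 102 m

102 m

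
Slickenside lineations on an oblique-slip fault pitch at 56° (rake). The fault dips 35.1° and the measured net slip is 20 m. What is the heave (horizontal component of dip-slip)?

13.6 m

dip-slip = net slip × sin(rake) = 20 m × sin(56°) = 16.58 m
heave = dip-slip × cos(dip) = 16.58 × cos(35.1°) = 13.6 m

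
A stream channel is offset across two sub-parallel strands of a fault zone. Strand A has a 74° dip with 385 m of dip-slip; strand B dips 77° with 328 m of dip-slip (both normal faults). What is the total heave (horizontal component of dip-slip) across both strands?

180 m

heave_A = 385 × cos(74°) = 106.1 m
heave_B = 328 × cos(77°) = 73.78 m
total = 106.1 + 73.78 = 180 m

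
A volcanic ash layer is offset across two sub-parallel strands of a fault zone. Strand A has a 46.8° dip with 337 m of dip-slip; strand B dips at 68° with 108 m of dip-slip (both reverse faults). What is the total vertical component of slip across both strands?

346 m

throw_A = 337 × sin(46.8°) = 245.7 m
throw_B = 108 × sin(68°) = 100.1 m
total = 245.7 + 100.1 = 346 m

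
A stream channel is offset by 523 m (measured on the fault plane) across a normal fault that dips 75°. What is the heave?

heave = dip-slip × cos(dip) = 523 m × cos(75°) = 135 m

135 m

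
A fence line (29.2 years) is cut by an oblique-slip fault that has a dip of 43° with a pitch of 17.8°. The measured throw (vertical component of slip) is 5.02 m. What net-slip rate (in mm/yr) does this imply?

825 mm/yr

dip-slip = throw / sin(dip) = 5.02 / sin(43°) = 7.361 m
net slip = dip-slip / sin(rake) = 7.361 / sin(17.8°) = 24.08 m
rate = 24.08 m / 29.2 years = 0.825 m/yr = 825 mm/yr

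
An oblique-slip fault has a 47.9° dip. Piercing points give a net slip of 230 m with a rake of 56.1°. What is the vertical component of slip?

dip-slip = net slip × sin(rake) = 230 m × sin(56.1°) = 190.9 m
throw = dip-slip × sin(dip) = 190.9 × sin(47.9°) = 142 m

142 m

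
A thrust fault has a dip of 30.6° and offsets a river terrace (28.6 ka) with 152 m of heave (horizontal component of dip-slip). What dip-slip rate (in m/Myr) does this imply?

6170 m/Myr

dip-slip = heave / cos(dip) = 152 m / cos(30.6°) = 176.6 m
rate = 176.6 m / 28.6 ka = 0.00617 m/yr = 6170 m/Myr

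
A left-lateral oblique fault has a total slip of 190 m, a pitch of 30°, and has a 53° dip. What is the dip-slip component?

95 m

dip-slip = net slip × sin(rake) = 190 m × sin(30°) = 95 m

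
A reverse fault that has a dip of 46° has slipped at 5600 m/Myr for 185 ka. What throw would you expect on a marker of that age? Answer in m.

745 m

dip-slip = rate × time = 5600 m/Myr × 185 ka = 1036 m
throw = dip-slip × sin(dip) = 1036 × sin(46°) = 745 m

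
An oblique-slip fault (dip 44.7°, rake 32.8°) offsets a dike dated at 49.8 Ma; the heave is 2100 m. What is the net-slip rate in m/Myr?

110 m/Myr

dip-slip = heave / cos(dip) = 2100 / cos(44.7°) = 2954 m
net slip = dip-slip / sin(rake) = 2954 / sin(32.8°) = 5454 m
rate = 5454 m / 49.8 Ma = 0.000110 m/yr = 110 m/Myr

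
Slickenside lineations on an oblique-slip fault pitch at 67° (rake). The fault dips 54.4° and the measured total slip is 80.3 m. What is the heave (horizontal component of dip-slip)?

dip-slip = net slip × sin(rake) = 80.3 m × sin(67°) = 73.92 m
heave = dip-slip × cos(dip) = 73.92 × cos(54.4°) = 43 m

43 m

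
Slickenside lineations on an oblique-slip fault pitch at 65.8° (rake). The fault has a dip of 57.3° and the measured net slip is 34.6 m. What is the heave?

dip-slip = net slip × sin(rake) = 34.6 m × sin(65.8°) = 31.56 m
heave = dip-slip × cos(dip) = 31.56 × cos(57.3°) = 17 m

17 m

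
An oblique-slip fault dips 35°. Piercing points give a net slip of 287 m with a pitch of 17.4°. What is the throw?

49.2 m

dip-slip = net slip × sin(rake) = 287 m × sin(17.4°) = 85.82 m
throw = dip-slip × sin(dip) = 85.82 × sin(35°) = 49.2 m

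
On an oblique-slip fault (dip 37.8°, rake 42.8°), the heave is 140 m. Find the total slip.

261 m

dip-slip = heave / cos(dip) = 140 / cos(37.8°) = 177.2 m
net slip = dip-slip / sin(rake) = 177.2 / sin(42.8°) = 261 m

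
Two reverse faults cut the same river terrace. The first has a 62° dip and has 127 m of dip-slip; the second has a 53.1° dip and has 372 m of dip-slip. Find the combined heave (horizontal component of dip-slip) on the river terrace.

283 m

heave_A = 127 × cos(62°) = 59.62 m
heave_B = 372 × cos(53.1°) = 223.4 m
total = 59.62 + 223.4 = 283 m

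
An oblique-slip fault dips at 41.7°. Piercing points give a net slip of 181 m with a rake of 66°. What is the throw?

dip-slip = net slip × sin(rake) = 181 m × sin(66°) = 165.4 m
throw = dip-slip × sin(dip) = 165.4 × sin(41.7°) = 110 m

110 m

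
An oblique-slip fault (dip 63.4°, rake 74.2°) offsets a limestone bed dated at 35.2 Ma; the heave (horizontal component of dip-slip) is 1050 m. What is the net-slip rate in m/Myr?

69.2 m/Myr

dip-slip = heave / cos(dip) = 1050 / cos(63.4°) = 2345 m
net slip = dip-slip / sin(rake) = 2345 / sin(74.2°) = 2437 m
rate = 2437 m / 35.2 Ma = 0.0000692 m/yr = 69.2 m/Myr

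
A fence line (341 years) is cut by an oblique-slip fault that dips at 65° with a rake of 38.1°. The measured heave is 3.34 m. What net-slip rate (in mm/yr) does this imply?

37.6 mm/yr

dip-slip = heave / cos(dip) = 3.34 / cos(65°) = 7.903 m
net slip = dip-slip / sin(rake) = 7.903 / sin(38.1°) = 12.81 m
rate = 12.81 m / 341 years = 0.0376 m/yr = 37.6 mm/yr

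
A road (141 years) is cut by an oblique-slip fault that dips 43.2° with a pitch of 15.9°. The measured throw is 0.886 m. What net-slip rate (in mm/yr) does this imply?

33.5 mm/yr

dip-slip = throw / sin(dip) = 0.886 / sin(43.2°) = 1.294 m
net slip = dip-slip / sin(rake) = 1.294 / sin(15.9°) = 4.724 m
rate = 4.724 m / 141 years = 0.0335 m/yr = 33.5 mm/yr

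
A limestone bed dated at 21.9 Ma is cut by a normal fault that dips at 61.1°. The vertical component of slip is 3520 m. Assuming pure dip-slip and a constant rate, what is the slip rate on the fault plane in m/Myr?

dip-slip = throw / sin(dip) = 3520 m / sin(61.1°) = 4021 m
rate = 4021 m / 21.9 Ma = 0.000184 m/yr = 184 m/Myr

184 m/Myr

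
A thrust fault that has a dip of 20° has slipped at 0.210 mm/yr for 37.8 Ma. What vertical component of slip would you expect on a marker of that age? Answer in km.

2.71 km

dip-slip = rate × time = 0.210 mm/yr × 37.8 Ma = 7938 m
throw = dip-slip × sin(dip) = 7938 × sin(20°) = 2710 m = 2.71 km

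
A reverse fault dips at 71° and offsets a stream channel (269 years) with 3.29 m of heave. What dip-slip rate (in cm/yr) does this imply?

3.76 cm/yr

dip-slip = heave / cos(dip) = 3.29 m / cos(71°) = 10.11 m
rate = 10.11 m / 269 years = 0.0376 m/yr = 3.76 cm/yr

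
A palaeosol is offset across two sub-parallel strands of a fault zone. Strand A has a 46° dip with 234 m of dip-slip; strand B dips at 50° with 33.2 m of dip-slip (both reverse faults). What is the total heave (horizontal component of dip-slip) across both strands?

heave_A = 234 × cos(46°) = 162.6 m
heave_B = 33.2 × cos(50°) = 21.34 m
total = 162.6 + 21.34 = 184 m

184 m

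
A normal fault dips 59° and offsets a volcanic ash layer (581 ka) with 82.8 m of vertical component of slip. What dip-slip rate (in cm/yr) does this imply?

0.0166 cm/yr

dip-slip = throw / sin(dip) = 82.8 m / sin(59°) = 96.60 m
rate = 96.60 m / 581 ka = 0.000166 m/yr = 0.0166 cm/yr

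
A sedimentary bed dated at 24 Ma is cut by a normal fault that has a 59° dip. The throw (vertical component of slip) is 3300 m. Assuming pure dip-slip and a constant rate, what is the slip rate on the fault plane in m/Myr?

dip-slip = throw / sin(dip) = 3300 m / sin(59°) = 3850 m
rate = 3850 m / 24 Ma = 0.000160 m/yr = 160 m/Myr

160 m/Myr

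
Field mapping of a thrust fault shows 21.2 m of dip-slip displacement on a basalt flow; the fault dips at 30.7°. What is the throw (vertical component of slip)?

throw = dip-slip × sin(dip) = 21.2 m × sin(30.7°) = 10.8 m

10.8 m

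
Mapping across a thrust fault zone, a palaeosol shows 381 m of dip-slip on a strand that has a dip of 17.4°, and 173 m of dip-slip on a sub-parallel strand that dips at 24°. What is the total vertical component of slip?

throw_A = 381 × sin(17.4°) = 113.9 m
throw_B = 173 × sin(24°) = 70.37 m
total = 113.9 + 70.37 = 184 m

184 m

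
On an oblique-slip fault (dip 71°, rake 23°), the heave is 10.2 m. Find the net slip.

80.2 m

dip-slip = heave / cos(dip) = 10.2 / cos(71°) = 31.33 m
net slip = dip-slip / sin(rake) = 31.33 / sin(23°) = 80.2 m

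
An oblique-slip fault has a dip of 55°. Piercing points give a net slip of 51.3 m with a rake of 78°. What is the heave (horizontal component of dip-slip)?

dip-slip = net slip × sin(rake) = 51.3 m × sin(78°) = 50.18 m
heave = dip-slip × cos(dip) = 50.18 × cos(55°) = 28.8 m

28.8 m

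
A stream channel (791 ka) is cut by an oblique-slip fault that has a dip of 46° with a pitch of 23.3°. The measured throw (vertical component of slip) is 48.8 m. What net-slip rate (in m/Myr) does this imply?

217 m/Myr

dip-slip = throw / sin(dip) = 48.8 / sin(46°) = 67.84 m
net slip = dip-slip / sin(rake) = 67.84 / sin(23.3°) = 171.5 m
rate = 171.5 m / 791 ka = 0.000217 m/yr = 217 m/Myr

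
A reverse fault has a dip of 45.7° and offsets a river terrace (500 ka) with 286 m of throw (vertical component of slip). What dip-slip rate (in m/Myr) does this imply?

dip-slip = throw / sin(dip) = 286 m / sin(45.7°) = 399.6 m
rate = 399.6 m / 500 ka = 0.000799 m/yr = 799 m/Myr

799 m/Myr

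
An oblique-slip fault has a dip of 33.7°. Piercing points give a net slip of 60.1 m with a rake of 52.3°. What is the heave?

dip-slip = net slip × sin(rake) = 60.1 m × sin(52.3°) = 47.55 m
heave = dip-slip × cos(dip) = 47.55 × cos(33.7°) = 39.6 m

39.6 m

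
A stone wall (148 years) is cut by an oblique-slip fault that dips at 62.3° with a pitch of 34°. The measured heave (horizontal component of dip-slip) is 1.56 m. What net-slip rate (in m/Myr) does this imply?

dip-slip = heave / cos(dip) = 1.56 / cos(62.3°) = 3.356 m
net slip = dip-slip / sin(rake) = 3.356 / sin(34°) = 6.001 m
rate = 6.001 m / 148 years = 0.0406 m/yr = 40600 m/Myr

40600 m/Myr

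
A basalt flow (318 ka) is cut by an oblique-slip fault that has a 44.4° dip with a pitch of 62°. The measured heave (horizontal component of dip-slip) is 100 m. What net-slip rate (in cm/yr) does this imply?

0.0498 cm/yr

dip-slip = heave / cos(dip) = 100 / cos(44.4°) = 140 m
net slip = dip-slip / sin(rake) = 140 / sin(62°) = 158.5 m
rate = 158.5 m / 318 ka = 0.000498 m/yr = 0.0498 cm/yr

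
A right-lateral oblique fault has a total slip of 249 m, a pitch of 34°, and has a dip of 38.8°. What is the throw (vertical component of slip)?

87.2 m

dip-slip = net slip × sin(rake) = 249 m × sin(34°) = 139.2 m
throw = dip-slip × sin(dip) = 139.2 × sin(38.8°) = 87.2 m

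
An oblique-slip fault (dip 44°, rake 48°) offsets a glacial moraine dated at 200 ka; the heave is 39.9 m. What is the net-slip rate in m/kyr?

0.373 m/kyr

dip-slip = heave / cos(dip) = 39.9 / cos(44°) = 55.47 m
net slip = dip-slip / sin(rake) = 55.47 / sin(48°) = 74.64 m
rate = 74.64 m / 200 ka = 0.000373 m/yr = 0.373 m/kyr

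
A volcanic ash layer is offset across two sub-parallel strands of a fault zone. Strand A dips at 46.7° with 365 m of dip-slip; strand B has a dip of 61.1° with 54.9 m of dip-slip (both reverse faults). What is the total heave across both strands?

heave_A = 365 × cos(46.7°) = 250.3 m
heave_B = 54.9 × cos(61.1°) = 26.53 m
total = 250.3 + 26.53 = 277 m

277 m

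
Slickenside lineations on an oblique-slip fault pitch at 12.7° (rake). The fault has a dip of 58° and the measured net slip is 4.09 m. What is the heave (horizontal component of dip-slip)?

0.476 m

dip-slip = net slip × sin(rake) = 4.09 m × sin(12.7°) = 0.8992 m
heave = dip-slip × cos(dip) = 0.8992 × cos(58°) = 0.476 m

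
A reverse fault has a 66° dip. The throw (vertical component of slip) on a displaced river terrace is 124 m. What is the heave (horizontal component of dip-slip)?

55.2 m

heave = throw / tan(dip) = 124 / tan(66°) = 55.2 m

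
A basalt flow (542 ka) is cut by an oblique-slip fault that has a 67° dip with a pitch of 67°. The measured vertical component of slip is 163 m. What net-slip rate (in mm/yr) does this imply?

dip-slip = throw / sin(dip) = 163 / sin(67°) = 177.1 m
net slip = dip-slip / sin(rake) = 177.1 / sin(67°) = 192.4 m
rate = 192.4 m / 542 ka = 0.000355 m/yr = 0.355 mm/yr

0.355 mm/yr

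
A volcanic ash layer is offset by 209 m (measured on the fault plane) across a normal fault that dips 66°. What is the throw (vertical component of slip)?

191 m

throw = dip-slip × sin(dip) = 209 m × sin(66°) = 191 m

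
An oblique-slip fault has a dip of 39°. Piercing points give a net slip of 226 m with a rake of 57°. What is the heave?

147 m

dip-slip = net slip × sin(rake) = 226 m × sin(57°) = 189.5 m
heave = dip-slip × cos(dip) = 189.5 × cos(39°) = 147 m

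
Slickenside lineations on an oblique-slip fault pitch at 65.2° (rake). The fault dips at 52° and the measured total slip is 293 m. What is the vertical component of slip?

210 m

dip-slip = net slip × sin(rake) = 293 m × sin(65.2°) = 266 m
throw = dip-slip × sin(dip) = 266 × sin(52°) = 210 m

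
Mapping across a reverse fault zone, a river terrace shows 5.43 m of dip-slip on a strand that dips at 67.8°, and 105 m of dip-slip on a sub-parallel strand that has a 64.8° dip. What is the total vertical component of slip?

100 m

throw_A = 5.43 × sin(67.8°) = 5.027 m
throw_B = 105 × sin(64.8°) = 95.01 m
total = 5.027 + 95.01 = 100 m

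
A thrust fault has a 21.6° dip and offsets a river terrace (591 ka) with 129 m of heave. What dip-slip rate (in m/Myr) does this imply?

dip-slip = heave / cos(dip) = 129 m / cos(21.6°) = 138.7 m
rate = 138.7 m / 591 ka = 0.000235 m/yr = 235 m/Myr

235 m/Myr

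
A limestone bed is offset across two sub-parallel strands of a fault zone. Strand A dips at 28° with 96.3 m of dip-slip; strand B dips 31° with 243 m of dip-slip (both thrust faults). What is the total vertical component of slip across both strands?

170 m

throw_A = 96.3 × sin(28°) = 45.21 m
throw_B = 243 × sin(31°) = 125.2 m
total = 45.21 + 125.2 = 170 m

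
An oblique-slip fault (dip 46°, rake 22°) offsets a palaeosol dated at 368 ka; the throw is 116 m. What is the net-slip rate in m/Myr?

1170 m/Myr

dip-slip = throw / sin(dip) = 116 / sin(46°) = 161.3 m
net slip = dip-slip / sin(rake) = 161.3 / sin(22°) = 430.5 m
rate = 430.5 m / 368 ka = 0.00117 m/yr = 1170 m/Myr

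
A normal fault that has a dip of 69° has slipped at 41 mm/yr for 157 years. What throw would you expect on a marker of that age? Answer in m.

6.01 m

dip-slip = rate × time = 41 mm/yr × 157 years = 6.437 m
throw = dip-slip × sin(dip) = 6.437 × sin(69°) = 6.01 m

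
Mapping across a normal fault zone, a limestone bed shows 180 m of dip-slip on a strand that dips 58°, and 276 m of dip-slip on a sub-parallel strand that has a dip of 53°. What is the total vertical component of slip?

throw_A = 180 × sin(58°) = 152.6 m
throw_B = 276 × sin(53°) = 220.4 m
total = 152.6 + 220.4 = 373 m

373 m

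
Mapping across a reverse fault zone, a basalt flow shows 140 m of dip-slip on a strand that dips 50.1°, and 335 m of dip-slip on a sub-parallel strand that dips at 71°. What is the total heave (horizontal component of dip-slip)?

199 m

heave_A = 140 × cos(50.1°) = 89.80 m
heave_B = 335 × cos(71°) = 109.1 m
total = 89.80 + 109.1 = 199 m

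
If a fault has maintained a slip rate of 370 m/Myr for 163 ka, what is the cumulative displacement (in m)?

60.3 m

slip = rate × time = 370 m/Myr × 163 ka = 60.3 m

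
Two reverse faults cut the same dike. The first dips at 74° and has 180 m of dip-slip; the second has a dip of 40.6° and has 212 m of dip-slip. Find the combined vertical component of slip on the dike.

throw_A = 180 × sin(74°) = 173 m
throw_B = 212 × sin(40.6°) = 138 m
total = 173 + 138 = 311 m

311 m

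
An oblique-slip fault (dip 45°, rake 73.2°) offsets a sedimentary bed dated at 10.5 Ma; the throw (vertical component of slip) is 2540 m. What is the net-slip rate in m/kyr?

0.357 m/kyr

dip-slip = throw / sin(dip) = 2540 / sin(45°) = 3592 m
net slip = dip-slip / sin(rake) = 3592 / sin(73.2°) = 3752 m
rate = 3752 m / 10.5 Ma = 0.000357 m/yr = 0.357 m/kyr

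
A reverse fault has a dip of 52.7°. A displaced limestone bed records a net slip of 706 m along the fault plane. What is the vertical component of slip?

throw = dip-slip × sin(dip) = 706 m × sin(52.7°) = 562 m

562 m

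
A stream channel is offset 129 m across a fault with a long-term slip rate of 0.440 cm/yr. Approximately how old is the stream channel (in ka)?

29.3 ka

age = offset / rate = 129 m / (0.440 cm/yr) = 29300 yr = 29.3 ka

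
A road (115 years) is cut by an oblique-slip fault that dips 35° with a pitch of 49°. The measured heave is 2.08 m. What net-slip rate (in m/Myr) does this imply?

dip-slip = heave / cos(dip) = 2.08 / cos(35°) = 2.539 m
net slip = dip-slip / sin(rake) = 2.539 / sin(49°) = 3.364 m
rate = 3.364 m / 115 years = 0.0293 m/yr = 29300 m/Myr

29300 m/Myr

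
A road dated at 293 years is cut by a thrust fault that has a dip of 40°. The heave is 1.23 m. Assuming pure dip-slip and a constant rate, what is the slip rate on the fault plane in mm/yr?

dip-slip = heave / cos(dip) = 1.23 m / cos(40°) = 1.606 m
rate = 1.606 m / 293 years = 0.00548 m/yr = 5.48 mm/yr

5.48 mm/yr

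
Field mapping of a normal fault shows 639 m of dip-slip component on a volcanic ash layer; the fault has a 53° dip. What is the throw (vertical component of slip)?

510 m

throw = dip-slip × sin(dip) = 639 m × sin(53°) = 510 m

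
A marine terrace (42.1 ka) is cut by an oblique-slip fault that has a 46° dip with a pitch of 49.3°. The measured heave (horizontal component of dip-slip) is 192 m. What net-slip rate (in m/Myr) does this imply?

8660 m/Myr

dip-slip = heave / cos(dip) = 192 / cos(46°) = 276.4 m
net slip = dip-slip / sin(rake) = 276.4 / sin(49.3°) = 364.6 m
rate = 364.6 m / 42.1 ka = 0.00866 m/yr = 8660 m/Myr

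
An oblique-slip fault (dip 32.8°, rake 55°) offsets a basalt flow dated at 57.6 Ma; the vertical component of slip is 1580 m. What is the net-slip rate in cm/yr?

0.00618 cm/yr

dip-slip = throw / sin(dip) = 1580 / sin(32.8°) = 2917 m
net slip = dip-slip / sin(rake) = 2917 / sin(55°) = 3561 m
rate = 3561 m / 57.6 Ma = 0.0000618 m/yr = 0.00618 cm/yr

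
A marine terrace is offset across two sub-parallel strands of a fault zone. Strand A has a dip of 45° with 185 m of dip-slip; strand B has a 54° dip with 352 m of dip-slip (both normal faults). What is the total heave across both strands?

338 m

heave_A = 185 × cos(45°) = 130.8 m
heave_B = 352 × cos(54°) = 206.9 m
total = 130.8 + 206.9 = 338 m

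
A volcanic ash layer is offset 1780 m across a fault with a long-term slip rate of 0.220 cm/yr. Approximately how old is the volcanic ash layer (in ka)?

age = offset / rate = 1780 m / (0.220 cm/yr) = 809000 yr = 809 ka

809 ka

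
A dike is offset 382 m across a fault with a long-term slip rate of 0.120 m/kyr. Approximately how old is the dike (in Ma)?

age = offset / rate = 382 m / (0.120 m/kyr) = 3.18e+06 yr = 3.18 Ma

3.18 Ma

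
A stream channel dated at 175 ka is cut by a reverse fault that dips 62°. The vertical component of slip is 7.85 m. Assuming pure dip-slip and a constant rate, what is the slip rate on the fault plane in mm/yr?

0.0508 mm/yr

dip-slip = throw / sin(dip) = 7.85 m / sin(62°) = 8.891 m
rate = 8.891 m / 175 ka = 0.0000508 m/yr = 0.0508 mm/yr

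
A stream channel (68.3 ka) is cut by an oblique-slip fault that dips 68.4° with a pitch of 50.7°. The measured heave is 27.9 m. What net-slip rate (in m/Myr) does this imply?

1430 m/Myr

dip-slip = heave / cos(dip) = 27.9 / cos(68.4°) = 75.79 m
net slip = dip-slip / sin(rake) = 75.79 / sin(50.7°) = 97.94 m
rate = 97.94 m / 68.3 ka = 0.00143 m/yr = 1430 m/Myr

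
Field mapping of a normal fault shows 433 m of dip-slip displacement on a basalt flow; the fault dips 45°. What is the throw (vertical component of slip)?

throw = dip-slip × sin(dip) = 433 m × sin(45°) = 306 m

306 m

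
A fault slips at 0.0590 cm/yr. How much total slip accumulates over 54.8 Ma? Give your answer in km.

32.3 km

slip = rate × time = 0.0590 cm/yr × 54.8 Ma = 32300 m = 32.3 km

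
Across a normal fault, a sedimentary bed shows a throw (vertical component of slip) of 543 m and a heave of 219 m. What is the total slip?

585 m

net slip = √(throw² + heave²) = √(543² + 219²) = 585 m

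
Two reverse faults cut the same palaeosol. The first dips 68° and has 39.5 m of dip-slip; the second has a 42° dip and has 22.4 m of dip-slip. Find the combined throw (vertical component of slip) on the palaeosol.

throw_A = 39.5 × sin(68°) = 36.62 m
throw_B = 22.4 × sin(42°) = 14.99 m
total = 36.62 + 14.99 = 51.6 m

51.6 m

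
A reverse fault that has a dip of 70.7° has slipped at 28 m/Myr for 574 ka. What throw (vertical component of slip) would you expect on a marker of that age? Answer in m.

dip-slip = rate × time = 28 m/Myr × 574 ka = 16.07 m
throw = dip-slip × sin(dip) = 16.07 × sin(70.7°) = 15.2 m

15.2 m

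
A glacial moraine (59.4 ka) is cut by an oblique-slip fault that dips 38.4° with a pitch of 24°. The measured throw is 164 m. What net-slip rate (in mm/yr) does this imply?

10.9 mm/yr

dip-slip = throw / sin(dip) = 164 / sin(38.4°) = 264 m
net slip = dip-slip / sin(rake) = 264 / sin(24°) = 649.1 m
rate = 649.1 m / 59.4 ka = 0.0109 m/yr = 10.9 mm/yr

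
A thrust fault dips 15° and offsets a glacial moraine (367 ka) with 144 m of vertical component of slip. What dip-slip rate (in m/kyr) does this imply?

dip-slip = throw / sin(dip) = 144 m / sin(15°) = 556.4 m
rate = 556.4 m / 367 ka = 0.00152 m/yr = 1.52 m/kyr

1.52 m/kyr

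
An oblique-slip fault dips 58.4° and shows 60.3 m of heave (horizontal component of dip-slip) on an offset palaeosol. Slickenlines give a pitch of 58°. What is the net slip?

dip-slip = heave / cos(dip) = 60.3 / cos(58.4°) = 115.1 m
net slip = dip-slip / sin(rake) = 115.1 / sin(58°) = 136 m

136 m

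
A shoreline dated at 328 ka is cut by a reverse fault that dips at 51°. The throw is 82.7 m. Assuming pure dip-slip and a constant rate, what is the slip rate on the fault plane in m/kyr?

0.324 m/kyr

dip-slip = throw / sin(dip) = 82.7 m / sin(51°) = 106.4 m
rate = 106.4 m / 328 ka = 0.000324 m/yr = 0.324 m/kyr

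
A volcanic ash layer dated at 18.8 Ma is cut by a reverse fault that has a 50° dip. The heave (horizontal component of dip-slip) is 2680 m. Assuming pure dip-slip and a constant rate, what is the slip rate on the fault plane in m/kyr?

0.222 m/kyr

dip-slip = heave / cos(dip) = 2680 m / cos(50°) = 4169 m
rate = 4169 m / 18.8 Ma = 0.000222 m/yr = 0.222 m/kyr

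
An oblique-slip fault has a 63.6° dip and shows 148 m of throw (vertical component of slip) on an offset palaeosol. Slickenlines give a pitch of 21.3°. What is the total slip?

dip-slip = throw / sin(dip) = 148 / sin(63.6°) = 165.2 m
net slip = dip-slip / sin(rake) = 165.2 / sin(21.3°) = 455 m

455 m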